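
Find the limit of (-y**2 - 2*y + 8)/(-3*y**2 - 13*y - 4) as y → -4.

6/11

At y = -4 both the top and bottom vanish — a removable singularity. Factoring out (y + 4) from each leaves (2 - y)/(-3*y - 1), which at y = -4 equals 6/11.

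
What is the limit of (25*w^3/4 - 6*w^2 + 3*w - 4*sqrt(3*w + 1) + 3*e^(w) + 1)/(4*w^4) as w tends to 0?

Substitution gives 0/0; apply L'Hôpital's rule 4 times.
After differentiating numerator and denominator 4 times the quotient is (3*e^(w) + 1215/(4*(3*w + 1)^(7/2)))/(96); at w = 0 this is 409/128.

409/128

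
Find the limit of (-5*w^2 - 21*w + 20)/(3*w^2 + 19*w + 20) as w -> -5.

-29/11

Direct substitution gives 0/0, so factor. Both numerator and denominator have (w + 5) as a factor.
After cancelling, the expression reduces to (4 - 5*w)/(3*w + 4).
Substituting w = -5 gives -29/11.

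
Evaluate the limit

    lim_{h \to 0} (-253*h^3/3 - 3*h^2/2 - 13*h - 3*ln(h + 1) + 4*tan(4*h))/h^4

3/4

Substitution gives 0/0; apply L'Hôpital's rule 4 times.
After differentiating numerator and denominator 4 times the quotient is (2*(4096*(h + 1)^4*(3*tan(4*h)^2 + 2)*tan(4*h)/cos(4*h)^2 + 9)/(h + 1)^4)/(24); at h = 0 this is 3/4.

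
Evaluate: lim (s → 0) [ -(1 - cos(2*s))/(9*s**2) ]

Substitution gives 0/0.
Use (1 − cos u)/u² → 1/2 with u = 2s: the limit is 2²/(2·(-9)) = -2/9.

-2/9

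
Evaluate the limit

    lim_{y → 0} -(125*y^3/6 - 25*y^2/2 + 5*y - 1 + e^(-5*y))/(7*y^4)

-625/168

Direct substitution gives 0/0.
Apply L'Hôpital: lim (125*y^2/2 - 25*y + 5 - 5*e^(-5*y))/(-28*y^3), still 0/0.
Apply L'Hôpital: lim (125*y - 25 + 25*e^(-5*y))/(-84*y^2), still 0/0.
Apply L'Hôpital: lim (125 - 125*e^(-5*y))/(-168*y), still 0/0.
After 4 applications of L'Hôpital's rule the quotient is (625*e^(-5*y))/(-168); substituting y = 0 gives -625/168.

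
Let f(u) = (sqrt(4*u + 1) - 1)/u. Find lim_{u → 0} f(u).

Substitution gives 0/0. Multiply numerator and denominator by the conjugate √(1 + 4u) + √1.
The numerator becomes (1 + 4u) − 1 = 4u, so the expression simplifies to 4/(√(1 + 4u) + √1).
Letting u → 0 gives 4/(2√1) = 2.

2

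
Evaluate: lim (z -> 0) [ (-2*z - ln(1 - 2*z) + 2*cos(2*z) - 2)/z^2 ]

Substitution gives 0/0; apply L'Hôpital's rule 2 times.
After differentiating numerator and denominator 2 times the quotient is (-8*cos(2*z) + 4/(2*z - 1)^2)/(2); at z = 0 this is -2.

-2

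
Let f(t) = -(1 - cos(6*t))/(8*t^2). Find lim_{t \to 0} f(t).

Substitution gives 0/0.
Use (1 − cos u)/u² → 1/2 with u = 6t: the limit is 6²/(2·(-8)) = -9/4.

-9/4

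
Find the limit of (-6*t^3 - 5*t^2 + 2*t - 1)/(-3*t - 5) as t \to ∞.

The numerator has higher degree (3 > 1); the quotient behaves like (-6/(-3))·t^2 for large |t|.
As t → +∞ this diverges to ∞.

∞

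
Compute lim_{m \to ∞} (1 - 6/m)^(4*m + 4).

Let L be the limit and take ln: ln L = lim (4m + 4)·ln(1 - 6/m) = lim (4m + 4)·(-6/m + O(1/m²)) = -24.
Hence L = e^(-24).

e^(-24)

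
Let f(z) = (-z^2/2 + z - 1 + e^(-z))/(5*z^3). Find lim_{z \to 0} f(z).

Direct substitution gives 0/0.
Apply L'Hôpital: lim (-z + 1 - e^(-z))/(15*z^2), still 0/0.
Apply L'Hôpital: lim (-1 + e^(-z))/(30*z), still 0/0.
After 3 applications of L'Hôpital's rule the quotient is (-e^(-z))/(30); substituting z = 0 gives -1/30.

-1/30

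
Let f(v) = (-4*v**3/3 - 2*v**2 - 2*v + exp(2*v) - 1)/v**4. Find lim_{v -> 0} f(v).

Direct substitution gives 0/0.
Apply L'Hôpital: lim (-4*v^2 - 4*v + 2*e^(2*v) - 2)/(4*v^3), still 0/0.
Apply L'Hôpital: lim (-8*v + 4*e^(2*v) - 4)/(12*v^2), still 0/0.
Apply L'Hôpital: lim (8*e^(2*v) - 8)/(24*v), still 0/0.
After 4 applications of L'Hôpital's rule the quotient is (16*e^(2*v))/(24); substituting v = 0 gives 2/3.

2/3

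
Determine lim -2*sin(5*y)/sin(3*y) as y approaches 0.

Substitution gives 0/0.
Divide numerator and denominator by y: sin(5y)/y → 5 and sin(3y)/y → 3, so the limit is -2·5/3 = -10/3.

-10/3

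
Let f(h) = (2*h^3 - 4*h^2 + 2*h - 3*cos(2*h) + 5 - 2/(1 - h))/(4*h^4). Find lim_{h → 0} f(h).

-1

Substitution gives 0/0; apply L'Hôpital's rule 4 times.
After differentiating numerator and denominator 4 times the quotient is (-48*cos(2*h) + 48/(h - 1)^5)/(96); at h = 0 this is -1.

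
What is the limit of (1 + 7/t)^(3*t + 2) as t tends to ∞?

e^(21)

Write it as [(1 + 7/t)^t]^(3) · (1 + 7/t)^(2). The bracketed term tends to e^(7) and the second factor to 1, so the limit is e^(21).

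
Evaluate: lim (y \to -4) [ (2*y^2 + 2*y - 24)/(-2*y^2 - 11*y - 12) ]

-14/5

Since y = -4 makes numerator and denominator zero, (y + 4) divides both.
Cancelling it gives (2*y - 6)/(-2*y - 3); now plug in y = -4 to get -14/5.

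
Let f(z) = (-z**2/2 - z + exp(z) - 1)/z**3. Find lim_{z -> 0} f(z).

Direct substitution gives 0/0.
Apply L'Hôpital: lim (-z + e^(z) - 1)/(3*z^2), still 0/0.
Apply L'Hôpital: lim (e^(z) - 1)/(6*z), still 0/0.
After 3 applications of L'Hôpital's rule the quotient is (e^(z))/(6); substituting z = 0 gives 1/6.

1/6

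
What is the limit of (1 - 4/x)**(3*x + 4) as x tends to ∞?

Write it as [(1 - 4/x)^x]^(3) · (1 - 4/x)^(4). The bracketed term tends to e^(-4) and the second factor to 1, so the limit is e^(-12).

e^(-12)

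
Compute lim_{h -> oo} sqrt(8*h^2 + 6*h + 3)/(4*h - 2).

For large |h|, √(8*h^2 + 6*h + 3) ≈ √8·|h| and the denominator ≈ 4h.
Since h → +∞, |h| = h, giving √8/(4) = √(2)/2.

√(2)/2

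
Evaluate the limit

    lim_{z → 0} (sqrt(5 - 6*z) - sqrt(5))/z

Substitution gives 0/0. Multiply numerator and denominator by the conjugate √(5 - 6z) + √5.
The numerator becomes (5 - 6z) − 5 = -6z, so the expression simplifies to -6/(√(5 - 6z) + √5).
Letting z → 0 gives -6/(2√5) = -3*√(5)/5.

-3*√(5)/5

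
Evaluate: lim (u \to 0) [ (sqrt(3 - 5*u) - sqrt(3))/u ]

Substitution gives 0/0. Multiply numerator and denominator by the conjugate √(3 - 5u) + √3.
The numerator becomes (3 - 5u) − 3 = -5u, so the expression simplifies to -5/(√(3 - 5u) + √3).
Letting u → 0 gives -5/(2√3) = -5*√(3)/6.

-5*√(3)/6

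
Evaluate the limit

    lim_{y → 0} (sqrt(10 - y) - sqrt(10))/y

-√(10)/20

Substitution gives 0/0. Multiply numerator and denominator by the conjugate √(10 - y) + √10.
The numerator becomes (10 - y) − 10 = -y, so the expression simplifies to -1/(√(10 - y) + √10).
Letting y → 0 gives -1/(2√10) = -√(10)/20.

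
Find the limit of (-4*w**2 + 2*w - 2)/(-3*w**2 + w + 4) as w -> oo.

Numerator and denominator both have degree 2.
Dividing every term by w^2, all lower-order terms vanish and the limit is the ratio of leading coefficients, -4/(-3) = 4/3.

4/3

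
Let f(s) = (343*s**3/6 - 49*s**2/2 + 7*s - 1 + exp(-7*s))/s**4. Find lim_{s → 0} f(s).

Direct substitution gives 0/0.
Apply L'Hôpital: lim (343*s^2/2 - 49*s + 7 - 7*e^(-7*s))/(4*s^3), still 0/0.
Apply L'Hôpital: lim (343*s - 49 + 49*e^(-7*s))/(12*s^2), still 0/0.
Apply L'Hôpital: lim (343 - 343*e^(-7*s))/(24*s), still 0/0.
After 4 applications of L'Hôpital's rule the quotient is (2401*e^(-7*s))/(24); substituting s = 0 gives 2401/24.

2401/24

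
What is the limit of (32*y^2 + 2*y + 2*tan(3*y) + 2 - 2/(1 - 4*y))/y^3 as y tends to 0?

Substitution gives 0/0; apply L'Hôpital's rule 3 times.
After differentiating numerator and denominator 3 times the quotient is (324*tan(3*y)^2/cos(3*y)^2 + 108/cos(3*y)^2 - 768/(4*y - 1)^4)/(6); at y = 0 this is -110.

-110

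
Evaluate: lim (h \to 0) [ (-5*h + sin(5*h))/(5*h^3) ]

Direct substitution gives 0/0.
Apply L'Hôpital: lim (5*cos(5*h) - 5)/(15*h^2), still 0/0.
Apply L'Hôpital: lim (-25*sin(5*h))/(30*h), still 0/0.
After 3 applications of L'Hôpital's rule the quotient is (-125*cos(5*h))/(30); substituting h = 0 gives -25/6.

-25/6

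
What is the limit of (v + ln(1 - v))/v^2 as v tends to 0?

Direct substitution gives 0/0.
Apply L'Hôpital: lim (1 - 1/(1 - v))/(2*v), still 0/0.
After 2 applications of L'Hôpital's rule the quotient is (-1/(1 - v)^2)/(2); substituting v = 0 gives -1/2.

-1/2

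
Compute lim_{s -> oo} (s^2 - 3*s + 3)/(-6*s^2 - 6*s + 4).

-1/6

Numerator and denominator both have degree 2.
Dividing every term by s^2, all lower-order terms vanish and the limit is the ratio of leading coefficients, 1/(-6) = -1/6.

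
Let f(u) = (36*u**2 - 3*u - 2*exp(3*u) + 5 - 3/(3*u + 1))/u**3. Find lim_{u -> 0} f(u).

72

Substitution gives 0/0 (the numerator vanishes to order 3).
Expand each term to order u^3: the coefficient of u^3 in -3·1/(1 + 3u) is 81 and in -2·e^(3u) is -9.
Lower-order terms cancel with the polynomial part, so the numerator is (72)·u^3 + o(u^3), and the limit is (72)/(1) = 72.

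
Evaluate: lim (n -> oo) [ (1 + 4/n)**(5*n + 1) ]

The base → 1 and the exponent → ∞: a 1^∞ form.
Take logarithms: (5n + 1)·ln(1 + 4/n). Since ln(1+u) ~ u for small u, this behaves like (5n)·(4/n) → 20.
So the limit is e^(20).

e^(20)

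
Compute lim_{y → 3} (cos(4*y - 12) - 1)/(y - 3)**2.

Direct substitution gives 0/0.
Apply L'Hôpital: lim (-4*sin(4*y - 12))/(2*y - 6), still 0/0.
After 2 applications of L'Hôpital's rule the quotient is (-16*cos(4*y - 12))/(2); substituting y = 3 gives -8.

-8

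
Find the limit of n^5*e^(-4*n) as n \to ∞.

Write as n^5/e^{4n}, an ∞/∞ form.
Exponential growth dominates any polynomial, so repeated L'Hôpital (or the standard result) gives 0.

0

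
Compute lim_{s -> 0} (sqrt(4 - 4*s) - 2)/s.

-1

Substitution gives 0/0. Multiply numerator and denominator by the conjugate √(4 - 4s) + √4.
The numerator becomes (4 - 4s) − 4 = -4s, so the expression simplifies to -4/(√(4 - 4s) + √4).
Letting s → 0 gives -4/(2√4) = -1.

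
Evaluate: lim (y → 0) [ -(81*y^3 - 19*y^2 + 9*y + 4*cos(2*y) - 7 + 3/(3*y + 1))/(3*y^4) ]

Substitution gives 0/0; apply L'Hôpital's rule 4 times.
After differentiating numerator and denominator 4 times the quotient is (64*cos(2*y) + 5832/(3*y + 1)^5)/(-72); at y = 0 this is -737/9.

-737/9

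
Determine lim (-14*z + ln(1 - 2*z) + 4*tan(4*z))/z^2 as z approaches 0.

Substitution gives 0/0; apply L'Hôpital's rule 2 times.
After differentiating numerator and denominator 2 times the quotient is (128*tan(4*z)/cos(4*z)^2 - 4/(2*z - 1)^2)/(2); at z = 0 this is -2.

-2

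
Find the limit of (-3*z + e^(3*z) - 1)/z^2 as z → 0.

9/2

Direct substitution gives 0/0.
Apply L'Hôpital: lim (3*e^(3*z) - 3)/(2*z), still 0/0.
After 2 applications of L'Hôpital's rule the quotient is (9*e^(3*z))/(2); substituting z = 0 gives 9/2.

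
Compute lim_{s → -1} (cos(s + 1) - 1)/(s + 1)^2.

-1/2

Direct substitution gives 0/0.
Apply L'Hôpital: lim (-sin(s + 1))/(2*s + 2), still 0/0.
After 2 applications of L'Hôpital's rule the quotient is (-cos(s + 1))/(2); substituting s = -1 gives -1/2.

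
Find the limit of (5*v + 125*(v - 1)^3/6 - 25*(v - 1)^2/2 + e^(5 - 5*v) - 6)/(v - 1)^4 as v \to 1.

Direct substitution gives 0/0.
Apply L'Hôpital: lim (-25*v + 125*(v - 1)^2/2 - 5*e^(5 - 5*v) + 30)/(4*(v - 1)^3), still 0/0.
Apply L'Hôpital: lim (125*v + 25*e^(5 - 5*v) - 150)/(12*(v - 1)^2), still 0/0.
Apply L'Hôpital: lim (125 - 125*e^(5 - 5*v))/(24*v - 24), still 0/0.
After 4 applications of L'Hôpital's rule the quotient is (625*e^(5 - 5*v))/(24); substituting v = 1 gives 625/24.

625/24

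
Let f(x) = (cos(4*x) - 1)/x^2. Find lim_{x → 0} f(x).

-8

Direct substitution gives 0/0.
Apply L'Hôpital: lim (-4*sin(4*x))/(2*x), still 0/0.
After 2 applications of L'Hôpital's rule the quotient is (-16*cos(4*x))/(2); substituting x = 0 gives -8.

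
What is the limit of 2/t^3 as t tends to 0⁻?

-∞

As t → 0⁻, (t) → 0⁻, so (t)^3 → 0⁻ and 2/(t)^3 → -∞.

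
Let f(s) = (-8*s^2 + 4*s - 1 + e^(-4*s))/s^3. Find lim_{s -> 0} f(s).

-32/3

Direct substitution gives 0/0.
Apply L'Hôpital: lim (-16*s + 4 - 4*e^(-4*s))/(3*s^2), still 0/0.
Apply L'Hôpital: lim (-16 + 16*e^(-4*s))/(6*s), still 0/0.
After 3 applications of L'Hôpital's rule the quotient is (-64*e^(-4*s))/(6); substituting s = 0 gives -32/3.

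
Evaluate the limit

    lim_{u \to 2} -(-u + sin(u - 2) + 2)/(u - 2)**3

1/6

Direct substitution gives 0/0.
Apply L'Hôpital: lim (cos(u - 2) - 1)/(-3*(u - 2)^2), still 0/0.
Apply L'Hôpital: lim (-sin(u - 2))/(12 - 6*u), still 0/0.
After 3 applications of L'Hôpital's rule the quotient is (-cos(u - 2))/(-6); substituting u = 2 gives 1/6.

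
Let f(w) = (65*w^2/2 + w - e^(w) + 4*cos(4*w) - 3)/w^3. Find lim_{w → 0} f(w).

Substitution gives 0/0 (the numerator vanishes to order 3).
Expand each term to order w^3: the coefficient of w^3 in 4·cos(4w) is 0 and in −e^(w) is -1/6.
Lower-order terms cancel with the polynomial part, so the numerator is (-1/6)·w^3 + o(w^3), and the limit is (-1/6)/(1) = -1/6.

-1/6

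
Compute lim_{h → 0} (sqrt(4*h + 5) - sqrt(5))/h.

2*√(5)/5

A 0/0 form; rationalise with √(5 + 4h) + √5. This collapses the numerator to 4h, leaving 4/(√(5 + 4h) + √5) → 4/(2√5) = 2*√(5)/5.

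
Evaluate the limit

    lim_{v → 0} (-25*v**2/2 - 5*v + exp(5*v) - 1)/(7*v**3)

Direct substitution gives 0/0.
Apply L'Hôpital: lim (-25*v + 5*e^(5*v) - 5)/(21*v^2), still 0/0.
Apply L'Hôpital: lim (25*e^(5*v) - 25)/(42*v), still 0/0.
After 3 applications of L'Hôpital's rule the quotient is (125*e^(5*v))/(42); substituting v = 0 gives 125/42.

125/42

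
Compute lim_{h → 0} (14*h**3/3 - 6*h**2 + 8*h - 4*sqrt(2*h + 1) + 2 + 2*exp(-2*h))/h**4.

23/6

Substitution gives 0/0 (the numerator vanishes to order 4).
Expand each term to order h^4: the coefficient of h^4 in 2·e^(-2h) is 4/3 and in -4·√(1 + 2h) is 5/2.
Lower-order terms cancel with the polynomial part, so the numerator is (23/6)·h^4 + o(h^4), and the limit is (23/6)/(1) = 23/6.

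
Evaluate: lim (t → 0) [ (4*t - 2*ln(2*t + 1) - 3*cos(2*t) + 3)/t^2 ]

10

Substitution gives 0/0; apply L'Hôpital's rule 2 times.
After differentiating numerator and denominator 2 times the quotient is (12*cos(2*t) + 8/(2*t + 1)^2)/(2); at t = 0 this is 10.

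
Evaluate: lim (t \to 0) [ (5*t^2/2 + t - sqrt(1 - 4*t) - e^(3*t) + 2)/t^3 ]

-1/2

Substitution gives 0/0 (the numerator vanishes to order 3).
Expand each term to order t^3: the coefficient of t^3 in −√(1 - 4t) is 4 and in −e^(3t) is -9/2.
Lower-order terms cancel with the polynomial part, so the numerator is (-1/2)·t^3 + o(t^3), and the limit is (-1/2)/(1) = -1/2.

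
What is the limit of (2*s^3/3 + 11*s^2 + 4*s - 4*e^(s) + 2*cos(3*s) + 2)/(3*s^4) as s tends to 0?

Substitution gives 0/0 (the numerator vanishes to order 4).
Expand each term to order s^4: the coefficient of s^4 in -4·e^(s) is -1/6 and in 2·cos(3s) is 27/4.
Lower-order terms cancel with the polynomial part, so the numerator is (79/12)·s^4 + o(s^4), and the limit is (79/12)/(3) = 79/36.

79/36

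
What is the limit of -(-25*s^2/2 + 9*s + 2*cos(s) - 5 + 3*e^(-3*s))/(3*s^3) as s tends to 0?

9/2

Substitution gives 0/0 (the numerator vanishes to order 3).
Expand each term to order s^3: the coefficient of s^3 in 2·cos(s) is 0 and in 3·e^(-3s) is -27/2.
Lower-order terms cancel with the polynomial part, so the numerator is (-27/2)·s^3 + o(s^3), and the limit is (-27/2)/(-3) = 9/2.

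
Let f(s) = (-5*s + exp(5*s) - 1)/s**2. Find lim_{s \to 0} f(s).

Direct substitution gives 0/0.
Apply L'Hôpital: lim (5*e^(5*s) - 5)/(2*s), still 0/0.
After 2 applications of L'Hôpital's rule the quotient is (25*e^(5*s))/(2); substituting s = 0 gives 25/2.

25/2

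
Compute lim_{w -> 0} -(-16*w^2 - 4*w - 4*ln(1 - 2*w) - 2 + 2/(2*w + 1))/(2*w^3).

Substitution gives 0/0 (the numerator vanishes to order 3).
Expand each term to order w^3: the coefficient of w^3 in 2·1/(1 + 2w) is -16 and in -4·ln(1 - 2w) is 32/3.
Lower-order terms cancel with the polynomial part, so the numerator is (-16/3)·w^3 + o(w^3), and the limit is (-16/3)/(-2) = 8/3.

8/3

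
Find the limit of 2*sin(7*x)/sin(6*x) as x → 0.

7/3

Substitution gives 0/0.
Divide numerator and denominator by x: sin(7x)/x → 7 and sin(6x)/x → 6, so the limit is 2·7/6 = 7/3.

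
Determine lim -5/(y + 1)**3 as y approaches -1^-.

∞

As y → -1⁻, (y + 1) → 0⁻, so (y + 1)^3 → 0⁻ and -5/(y + 1)^3 → ∞.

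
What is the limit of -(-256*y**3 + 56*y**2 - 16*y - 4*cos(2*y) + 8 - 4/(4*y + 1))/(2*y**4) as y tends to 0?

Substitution gives 0/0; apply L'Hôpital's rule 4 times.
After differentiating numerator and denominator 4 times the quotient is (-64*cos(2*y) - 24576/(4*y + 1)^5)/(-48); at y = 0 this is 1540/3.

1540/3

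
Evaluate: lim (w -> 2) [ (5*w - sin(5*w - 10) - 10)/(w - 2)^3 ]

125/6

Direct substitution gives 0/0.
Apply L'Hôpital: lim (5 - 5*cos(5*w - 10))/(3*(w - 2)^2), still 0/0.
Apply L'Hôpital: lim (25*sin(5*w - 10))/(6*w - 12), still 0/0.
After 3 applications of L'Hôpital's rule the quotient is (125*cos(5*w - 10))/(6); substituting w = 2 gives 125/6.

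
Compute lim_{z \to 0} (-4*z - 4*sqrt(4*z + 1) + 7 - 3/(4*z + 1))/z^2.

Substitution gives 0/0; apply L'Hôpital's rule 2 times.
After differentiating numerator and denominator 2 times the quotient is (-96/(4*z + 1)^3 + 16/(4*z + 1)^(3/2))/(2); at z = 0 this is -40.

-40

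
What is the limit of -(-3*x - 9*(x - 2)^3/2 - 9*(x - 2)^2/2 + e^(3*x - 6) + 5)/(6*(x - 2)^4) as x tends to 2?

-9/16

Direct substitution gives 0/0.
Apply L'Hôpital: lim (-9*x - 27*(x - 2)^2/2 + 3*e^(3*x - 6) + 15)/(-24*(x - 2)^3), still 0/0.
Apply L'Hôpital: lim (-27*x + 9*e^(3*x - 6) + 45)/(-72*(x - 2)^2), still 0/0.
Apply L'Hôpital: lim (27*e^(3*x - 6) - 27)/(288 - 144*x), still 0/0.
After 4 applications of L'Hôpital's rule the quotient is (81*e^(3*x - 6))/(-144); substituting x = 2 gives -9/16.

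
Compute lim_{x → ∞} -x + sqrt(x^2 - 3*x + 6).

An ∞ − ∞ form. Rationalising with the conjugate, the difference becomes (-3x + 6) / (√(x^2 - 3*x + 6) + x).
For large x the denominator behaves like 2·x, so the quotient tends to -3/2 = -3/2.

-3/2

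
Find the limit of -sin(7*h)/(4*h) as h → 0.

Substitution gives 0/0.
Write it as (7/(-4))·sin(7h)/(7h); since sin(u)/u → 1, the limit is -7/4.

-7/4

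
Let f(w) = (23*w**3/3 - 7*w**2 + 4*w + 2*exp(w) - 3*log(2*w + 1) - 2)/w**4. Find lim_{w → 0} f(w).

145/12

Substitution gives 0/0; apply L'Hôpital's rule 4 times.
After differentiating numerator and denominator 4 times the quotient is (2*e^(w) + 288/(2*w + 1)^4)/(24); at w = 0 this is 145/12.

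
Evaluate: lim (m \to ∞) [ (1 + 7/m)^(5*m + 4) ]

Let L be the limit and take ln: ln L = lim (5m + 4)·ln(1 + 7/m) = lim (5m + 4)·(7/m + O(1/m²)) = 35.
Hence L = e^(35).

e^(35)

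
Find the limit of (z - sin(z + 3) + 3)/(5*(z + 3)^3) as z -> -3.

1/30

Direct substitution gives 0/0.
Apply L'Hôpital: lim (1 - cos(z + 3))/(15*(z + 3)^2), still 0/0.
Apply L'Hôpital: lim (sin(z + 3))/(30*z + 90), still 0/0.
After 3 applications of L'Hôpital's rule the quotient is (cos(z + 3))/(30); substituting z = -3 gives 1/30.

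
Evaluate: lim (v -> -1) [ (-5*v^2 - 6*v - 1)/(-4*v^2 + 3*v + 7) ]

Since v = -1 makes numerator and denominator zero, (v + 1) divides both.
Cancelling it gives (-5*v - 1)/(7 - 4*v); now plug in v = -1 to get 4/11.

4/11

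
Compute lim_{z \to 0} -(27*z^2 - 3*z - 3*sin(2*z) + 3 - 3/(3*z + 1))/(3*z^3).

-85/3

Substitution gives 0/0; apply L'Hôpital's rule 3 times.
After differentiating numerator and denominator 3 times the quotient is (24*cos(2*z) + 486/(3*z + 1)^4)/(-18); at z = 0 this is -85/3.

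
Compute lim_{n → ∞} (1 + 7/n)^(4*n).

e^(28)

Write it as [(1 + 7/n)^n]^(4) · (1 + 7/n)^(0). The bracketed term tends to e^(7) and the second factor to 1, so the limit is e^(28).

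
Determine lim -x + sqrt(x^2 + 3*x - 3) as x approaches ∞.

An ∞ − ∞ form. Rationalising with the conjugate, the difference becomes (3x - 3) / (√(x^2 + 3*x - 3) + x).
For large x the denominator behaves like 2·x, so the quotient tends to 3/2 = 3/2.

3/2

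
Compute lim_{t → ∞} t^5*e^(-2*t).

0

Write as t^5/e^{2t}, an ∞/∞ form.
Exponential growth dominates any polynomial, so repeated L'Hôpital (or the standard result) gives 0.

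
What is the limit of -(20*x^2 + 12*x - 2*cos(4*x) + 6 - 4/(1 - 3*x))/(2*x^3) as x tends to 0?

Substitution gives 0/0; apply L'Hôpital's rule 3 times.
After differentiating numerator and denominator 3 times the quotient is (-128*sin(4*x) - 648/(3*x - 1)^4)/(-12); at x = 0 this is 54.

54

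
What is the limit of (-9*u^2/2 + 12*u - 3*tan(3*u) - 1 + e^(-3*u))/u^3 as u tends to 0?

Substitution gives 0/0 (the numerator vanishes to order 3).
Expand each term to order u^3: the coefficient of u^3 in -3·tan(3u) is -27 and in e^(-3u) is -9/2.
Lower-order terms cancel with the polynomial part, so the numerator is (-63/2)·u^3 + o(u^3), and the limit is (-63/2)/(1) = -63/2.

-63/2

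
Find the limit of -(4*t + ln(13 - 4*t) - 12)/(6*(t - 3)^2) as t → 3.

Direct substitution gives 0/0.
Apply L'Hôpital: lim (4 - 4/(13 - 4*t))/(36 - 12*t), still 0/0.
After 2 applications of L'Hôpital's rule the quotient is (-16/(13 - 4*t)^2)/(-12); substituting t = 3 gives 4/3.

4/3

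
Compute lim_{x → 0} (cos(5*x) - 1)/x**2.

-25/2

Direct substitution gives 0/0.
Apply L'Hôpital: lim (-5*sin(5*x))/(2*x), still 0/0.
After 2 applications of L'Hôpital's rule the quotient is (-25*cos(5*x))/(2); substituting x = 0 gives -25/2.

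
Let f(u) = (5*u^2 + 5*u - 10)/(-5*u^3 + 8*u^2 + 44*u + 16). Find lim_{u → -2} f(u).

Direct substitution gives 0/0, so factor. Both numerator and denominator have (u + 2) as a factor.
After cancelling, the expression reduces to (5*u - 5)/(-5*u^2 + 18*u + 8).
Substituting u = -2 gives 5/16.

5/16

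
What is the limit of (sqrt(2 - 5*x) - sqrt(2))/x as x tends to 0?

-5*√(2)/4

A 0/0 form; rationalise with √(2 - 5x) + √2. This collapses the numerator to -5x, leaving -5/(√(2 - 5x) + √2) → -5/(2√2) = -5*√(2)/4.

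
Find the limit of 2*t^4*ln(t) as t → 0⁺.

This is a 0·(−∞) form. Rewrite as 2·ln(t) / t^(−4) and apply L'Hôpital:
the derivative quotient is 2·(1/t) / (−4·t^(−5)) = (-2/4)·t^4 → 0.

0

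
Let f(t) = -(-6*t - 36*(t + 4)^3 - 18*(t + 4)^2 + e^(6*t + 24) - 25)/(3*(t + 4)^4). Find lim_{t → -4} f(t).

Direct substitution gives 0/0.
Apply L'Hôpital: lim (-36*t - 108*(t + 4)^2 + 6*e^(6*t + 24) - 150)/(-12*(t + 4)^3), still 0/0.
Apply L'Hôpital: lim (-216*t + 36*e^(6*t + 24) - 900)/(-36*(t + 4)^2), still 0/0.
Apply L'Hôpital: lim (216*e^(6*t + 24) - 216)/(-72*t - 288), still 0/0.
After 4 applications of L'Hôpital's rule the quotient is (1296*e^(6*t + 24))/(-72); substituting t = -4 gives -18.

-18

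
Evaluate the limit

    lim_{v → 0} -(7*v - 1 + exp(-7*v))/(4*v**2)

-49/8

Direct substitution gives 0/0.
Apply L'Hôpital: lim (7 - 7*e^(-7*v))/(-8*v), still 0/0.
After 2 applications of L'Hôpital's rule the quotient is (49*e^(-7*v))/(-8); substituting v = 0 gives -49/8.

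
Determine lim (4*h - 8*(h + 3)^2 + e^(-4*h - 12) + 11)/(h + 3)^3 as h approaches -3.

-32/3

Direct substitution gives 0/0.
Apply L'Hôpital: lim (-16*h - 4*e^(-4*h - 12) - 44)/(3*(h + 3)^2), still 0/0.
Apply L'Hôpital: lim (16*e^(-4*h - 12) - 16)/(6*h + 18), still 0/0.
After 3 applications of L'Hôpital's rule the quotient is (-64*e^(-4*h - 12))/(6); substituting h = -3 gives -32/3.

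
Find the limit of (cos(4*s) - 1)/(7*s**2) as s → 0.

-8/7

Direct substitution gives 0/0.
Apply L'Hôpital: lim (-4*sin(4*s))/(14*s), still 0/0.
After 2 applications of L'Hôpital's rule the quotient is (-16*cos(4*s))/(14); substituting s = 0 gives -8/7.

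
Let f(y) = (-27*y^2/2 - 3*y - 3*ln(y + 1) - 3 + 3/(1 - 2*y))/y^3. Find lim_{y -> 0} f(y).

23

Substitution gives 0/0; apply L'Hôpital's rule 3 times.
After differentiating numerator and denominator 3 times the quotient is (144/(2*y - 1)^4 - 6/(y + 1)^3)/(6); at y = 0 this is 23.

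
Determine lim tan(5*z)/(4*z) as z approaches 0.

Substitution gives 0/0.
Since tan(u)/u → 1 as u → 0, tan(5z)/(5z) → 1 and the limit is 5/4.

5/4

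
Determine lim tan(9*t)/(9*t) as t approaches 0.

Substitution gives 0/0.
Since tan(u)/u → 1 as u → 0, tan(9t)/(9t) → 1 and the limit is 9/9 = 1.

1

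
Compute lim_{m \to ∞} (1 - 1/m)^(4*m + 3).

Let L be the limit and take ln: ln L = lim (4m + 3)·ln(1 - 1/m) = lim (4m + 3)·(-1/m + O(1/m²)) = -4.
Hence L = e^(-4).

e^(-4)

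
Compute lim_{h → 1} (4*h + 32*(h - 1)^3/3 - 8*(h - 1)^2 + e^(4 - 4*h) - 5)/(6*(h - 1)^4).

Direct substitution gives 0/0.
Apply L'Hôpital: lim (-16*h + 32*(h - 1)^2 - 4*e^(4 - 4*h) + 20)/(24*(h - 1)^3), still 0/0.
Apply L'Hôpital: lim (64*h + 16*e^(4 - 4*h) - 80)/(72*(h - 1)^2), still 0/0.
Apply L'Hôpital: lim (64 - 64*e^(4 - 4*h))/(144*h - 144), still 0/0.
After 4 applications of L'Hôpital's rule the quotient is (256*e^(4 - 4*h))/(144); substituting h = 1 gives 16/9.

16/9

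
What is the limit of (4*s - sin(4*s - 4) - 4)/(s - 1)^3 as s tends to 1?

Direct substitution gives 0/0.
Apply L'Hôpital: lim (4 - 4*cos(4*s - 4))/(3*(s - 1)^2), still 0/0.
Apply L'Hôpital: lim (16*sin(4*s - 4))/(6*s - 6), still 0/0.
After 3 applications of L'Hôpital's rule the quotient is (64*cos(4*s - 4))/(6); substituting s = 1 gives 32/3.

32/3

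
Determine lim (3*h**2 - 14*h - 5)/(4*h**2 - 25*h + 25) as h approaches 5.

16/15

Direct substitution gives 0/0, so factor. Both numerator and denominator have (h - 5) as a factor.
After cancelling, the expression reduces to (3*h + 1)/(4*h - 5).
Substituting h = 5 gives 16/15.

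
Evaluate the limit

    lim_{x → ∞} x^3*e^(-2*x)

Write as x^3/e^{2x}, an ∞/∞ form.
Exponential growth dominates any polynomial, so repeated L'Hôpital (or the standard result) gives 0.

0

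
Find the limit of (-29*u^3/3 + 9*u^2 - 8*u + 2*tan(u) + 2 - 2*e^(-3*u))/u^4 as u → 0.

-27/4

Substitution gives 0/0 (the numerator vanishes to order 4).
Expand each term to order u^4: the coefficient of u^4 in -2·e^(-3u) is -27/4 and in 2·tan(u) is 0.
Lower-order terms cancel with the polynomial part, so the numerator is (-27/4)·u^4 + o(u^4), and the limit is (-27/4)/(1) = -27/4.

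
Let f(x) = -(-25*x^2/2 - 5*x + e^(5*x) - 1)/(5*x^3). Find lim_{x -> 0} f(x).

-25/6

Direct substitution gives 0/0.
Apply L'Hôpital: lim (-25*x + 5*e^(5*x) - 5)/(-15*x^2), still 0/0.
Apply L'Hôpital: lim (25*e^(5*x) - 25)/(-30*x), still 0/0.
After 3 applications of L'Hôpital's rule the quotient is (125*e^(5*x))/(-30); substituting x = 0 gives -25/6.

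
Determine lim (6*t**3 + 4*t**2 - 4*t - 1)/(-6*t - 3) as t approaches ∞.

-∞

The numerator has higher degree (3 > 1); the quotient behaves like (6/(-6))·t^2 for large |t|.
As t → +∞ this diverges to -∞.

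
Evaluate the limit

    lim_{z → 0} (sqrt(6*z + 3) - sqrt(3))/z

A 0/0 form; rationalise with √(3 + 6z) + √3. This collapses the numerator to 6z, leaving 6/(√(3 + 6z) + √3) → 6/(2√3) = √(3).

√(3)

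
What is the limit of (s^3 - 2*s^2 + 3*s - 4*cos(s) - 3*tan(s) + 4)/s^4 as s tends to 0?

-1/6

Substitution gives 0/0 (the numerator vanishes to order 4).
Expand each term to order s^4: the coefficient of s^4 in -4·cos(s) is -1/6 and in -3·tan(s) is 0.
Lower-order terms cancel with the polynomial part, so the numerator is (-1/6)·s^4 + o(s^4), and the limit is (-1/6)/(1) = -1/6.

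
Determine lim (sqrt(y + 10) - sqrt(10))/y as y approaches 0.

√(10)/20

Substitution gives 0/0. Multiply numerator and denominator by the conjugate √(10 + y) + √10.
The numerator becomes (10 + y) − 10 = y, so the expression simplifies to 1/(√(10 + y) + √10).
Letting y → 0 gives 1/(2√10) = √(10)/20.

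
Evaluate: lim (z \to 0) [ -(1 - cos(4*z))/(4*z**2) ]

-2

Substitution gives 0/0.
Use (1 − cos u)/u² → 1/2 with u = 4z: the limit is 4²/(2·(-4)) = -2.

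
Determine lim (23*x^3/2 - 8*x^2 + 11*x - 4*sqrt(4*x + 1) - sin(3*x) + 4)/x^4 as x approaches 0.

40

Substitution gives 0/0; apply L'Hôpital's rule 4 times.
After differentiating numerator and denominator 4 times the quotient is (-81*sin(3*x) + 960/(4*x + 1)^(7/2))/(24); at x = 0 this is 40.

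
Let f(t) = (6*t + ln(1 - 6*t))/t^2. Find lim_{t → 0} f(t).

Direct substitution gives 0/0.
Apply L'Hôpital: lim (6 - 6/(1 - 6*t))/(2*t), still 0/0.
After 2 applications of L'Hôpital's rule the quotient is (-36/(1 - 6*t)^2)/(2); substituting t = 0 gives -18.

-18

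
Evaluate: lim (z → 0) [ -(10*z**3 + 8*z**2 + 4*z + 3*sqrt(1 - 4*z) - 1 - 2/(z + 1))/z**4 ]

Substitution gives 0/0; apply L'Hôpital's rule 4 times.
After differentiating numerator and denominator 4 times the quotient is (-48/(z + 1)^5 - 720/(1 - 4*z)^(7/2))/(-24); at z = 0 this is 32.

32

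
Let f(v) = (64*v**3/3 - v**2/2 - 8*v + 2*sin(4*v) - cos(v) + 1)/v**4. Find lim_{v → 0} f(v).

Substitution gives 0/0 (the numerator vanishes to order 4).
Expand each term to order v^4: the coefficient of v^4 in −cos(v) is -1/24 and in 2·sin(4v) is 0.
Lower-order terms cancel with the polynomial part, so the numerator is (-1/24)·v^4 + o(v^4), and the limit is (-1/24)/(1) = -1/24.

-1/24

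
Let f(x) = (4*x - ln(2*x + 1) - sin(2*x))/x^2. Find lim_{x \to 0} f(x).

Substitution gives 0/0 (the numerator vanishes to order 2).
Expand each term to order x^2: the coefficient of x^2 in −ln(1 + 2x) is 2 and in −sin(2x) is 0.
Lower-order terms cancel with the polynomial part, so the numerator is (2)·x^2 + o(x^2), and the limit is (2)/(1) = 2.

2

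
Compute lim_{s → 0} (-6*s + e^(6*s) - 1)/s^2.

Direct substitution gives 0/0.
Apply L'Hôpital: lim (6*e^(6*s) - 6)/(2*s), still 0/0.
After 2 applications of L'Hôpital's rule the quotient is (36*e^(6*s))/(2); substituting s = 0 gives 18.

18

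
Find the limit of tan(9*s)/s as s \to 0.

Substitution gives 0/0.
Since tan(u)/u → 1 as u → 0, tan(9s)/(9s) → 1 and the limit is 9.

9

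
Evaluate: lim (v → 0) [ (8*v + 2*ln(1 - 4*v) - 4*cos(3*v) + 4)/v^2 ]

Substitution gives 0/0 (the numerator vanishes to order 2).
Expand each term to order v^2: the coefficient of v^2 in 2·ln(1 - 4v) is -16 and in -4·cos(3v) is 18.
Lower-order terms cancel with the polynomial part, so the numerator is (2)·v^2 + o(v^2), and the limit is (2)/(1) = 2.

2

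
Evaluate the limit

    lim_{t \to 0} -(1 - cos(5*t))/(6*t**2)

-25/12

Substitution gives 0/0.
Use (1 − cos u)/u² → 1/2 with u = 5t: the limit is 5²/(2·(-6)) = -25/12.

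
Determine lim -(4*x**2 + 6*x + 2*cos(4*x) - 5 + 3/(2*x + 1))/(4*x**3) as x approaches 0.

6

Substitution gives 0/0; apply L'Hôpital's rule 3 times.
After differentiating numerator and denominator 3 times the quotient is (128*sin(4*x) - 144/(2*x + 1)^4)/(-24); at x = 0 this is 6.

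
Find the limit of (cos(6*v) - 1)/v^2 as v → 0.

-18

Direct substitution gives 0/0.
Apply L'Hôpital: lim (-6*sin(6*v))/(2*v), still 0/0.
After 2 applications of L'Hôpital's rule the quotient is (-36*cos(6*v))/(2); substituting v = 0 gives -18.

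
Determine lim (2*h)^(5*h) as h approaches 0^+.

Base → 0⁺ and exponent → 0⁺: a 0^0 form.
Take logs: 5h·ln(2h). This is 0·(−∞); rewriting as ln(2h)/(1/(5h)) and applying L'Hôpital gives 0.
Hence the limit is e^0 = 1.

1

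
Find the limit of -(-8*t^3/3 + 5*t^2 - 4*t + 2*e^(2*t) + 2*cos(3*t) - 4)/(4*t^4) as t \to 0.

-97/48

Substitution gives 0/0 (the numerator vanishes to order 4).
Expand each term to order t^4: the coefficient of t^4 in 2·e^(2t) is 4/3 and in 2·cos(3t) is 27/4.
Lower-order terms cancel with the polynomial part, so the numerator is (97/12)·t^4 + o(t^4), and the limit is (97/12)/(-4) = -97/48.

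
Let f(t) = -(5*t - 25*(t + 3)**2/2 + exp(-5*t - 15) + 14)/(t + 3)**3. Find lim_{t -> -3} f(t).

Direct substitution gives 0/0.
Apply L'Hôpital: lim (-25*t - 5*e^(-5*t - 15) - 70)/(-3*(t + 3)^2), still 0/0.
Apply L'Hôpital: lim (25*e^(-5*t - 15) - 25)/(-6*t - 18), still 0/0.
After 3 applications of L'Hôpital's rule the quotient is (-125*e^(-5*t - 15))/(-6); substituting t = -3 gives 125/6.

125/6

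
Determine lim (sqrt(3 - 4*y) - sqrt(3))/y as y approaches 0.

-2*√(3)/3

Substitution gives 0/0. Multiply numerator and denominator by the conjugate √(3 - 4y) + √3.
The numerator becomes (3 - 4y) − 3 = -4y, so the expression simplifies to -4/(√(3 - 4y) + √3).
Letting y → 0 gives -4/(2√3) = -2*√(3)/3.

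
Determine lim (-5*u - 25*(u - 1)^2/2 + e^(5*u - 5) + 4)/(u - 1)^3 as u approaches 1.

125/6

Direct substitution gives 0/0.
Apply L'Hôpital: lim (-25*u + 5*e^(5*u - 5) + 20)/(3*(u - 1)^2), still 0/0.
Apply L'Hôpital: lim (25*e^(5*u - 5) - 25)/(6*u - 6), still 0/0.
After 3 applications of L'Hôpital's rule the quotient is (125*e^(5*u - 5))/(6); substituting u = 1 gives 125/6.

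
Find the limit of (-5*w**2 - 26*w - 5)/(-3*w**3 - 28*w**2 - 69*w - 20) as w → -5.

Direct substitution gives 0/0, so factor. Both numerator and denominator have (w + 5) as a factor.
After cancelling, the expression reduces to (-5*w - 1)/(-3*w^2 - 13*w - 4).
Substituting w = -5 gives -12/7.

-12/7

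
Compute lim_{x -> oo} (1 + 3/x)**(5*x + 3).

e^(15)

Let L be the limit and take ln: ln L = lim (5x + 3)·ln(1 + 3/x) = lim (5x + 3)·(3/x + O(1/x²)) = 15.
Hence L = e^(15).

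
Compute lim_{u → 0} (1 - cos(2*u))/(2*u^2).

1

Substitution gives 0/0.
Use (1 − cos θ)/θ² → 1/2 with θ = 2u: the limit is 2²/(2·2) = 1.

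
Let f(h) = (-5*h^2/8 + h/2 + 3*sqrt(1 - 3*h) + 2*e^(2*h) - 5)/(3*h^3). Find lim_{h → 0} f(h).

Substitution gives 0/0; apply L'Hôpital's rule 3 times.
After differentiating numerator and denominator 3 times the quotient is (16*e^(2*h) - 243/(8*(1 - 3*h)^(5/2)))/(18); at h = 0 this is -115/144.

-115/144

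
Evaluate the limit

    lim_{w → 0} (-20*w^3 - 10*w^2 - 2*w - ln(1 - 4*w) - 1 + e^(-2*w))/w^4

Substitution gives 0/0; apply L'Hôpital's rule 4 times.
After differentiating numerator and denominator 4 times the quotient is (16*e^(-2*w) + 1536/(4*w - 1)^4)/(24); at w = 0 this is 194/3.

194/3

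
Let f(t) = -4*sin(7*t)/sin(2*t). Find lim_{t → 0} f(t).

-14

Substitution gives 0/0.
Divide numerator and denominator by t: sin(7t)/t → 7 and sin(2t)/t → 2, so the limit is -4·7/2 = -14.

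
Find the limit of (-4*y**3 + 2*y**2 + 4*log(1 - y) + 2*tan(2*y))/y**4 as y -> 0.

-1

Substitution gives 0/0; apply L'Hôpital's rule 4 times.
After differentiating numerator and denominator 4 times the quotient is (8*(32*(y - 1)^4*(3*tan(2*y)^2 + 2)*tan(2*y)/cos(2*y)^2 - 3)/(y - 1)^4)/(24); at y = 0 this is -1.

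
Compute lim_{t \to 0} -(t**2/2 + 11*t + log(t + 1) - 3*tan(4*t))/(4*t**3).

191/12

Substitution gives 0/0 (the numerator vanishes to order 3).
Expand each term to order t^3: the coefficient of t^3 in -3·tan(4t) is -64 and in ln(1 + t) is 1/3.
Lower-order terms cancel with the polynomial part, so the numerator is (-191/3)·t^3 + o(t^3), and the limit is (-191/3)/(-4) = 191/12.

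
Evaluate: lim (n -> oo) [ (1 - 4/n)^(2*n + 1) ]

Let L be the limit and take ln: ln L = lim (2n + 1)·ln(1 - 4/n) = lim (2n + 1)·(-4/n + O(1/n²)) = -8.
Hence L = e^(-8).

e^(-8)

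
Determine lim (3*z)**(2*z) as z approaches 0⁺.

Base → 0⁺ and exponent → 0⁺: a 0^0 form.
Take logs: 2z·ln(3z). This is 0·(−∞); rewriting as ln(3z)/(1/(2z)) and applying L'Hôpital gives 0.
Hence the limit is e^0 = 1.

1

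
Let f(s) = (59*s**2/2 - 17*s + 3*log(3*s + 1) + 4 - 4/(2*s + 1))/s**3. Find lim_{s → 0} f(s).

Substitution gives 0/0 (the numerator vanishes to order 3).
Expand each term to order s^3: the coefficient of s^3 in 3·ln(1 + 3s) is 27 and in -4·1/(1 + 2s) is 32.
Lower-order terms cancel with the polynomial part, so the numerator is (59)·s^3 + o(s^3), and the limit is (59)/(1) = 59.

59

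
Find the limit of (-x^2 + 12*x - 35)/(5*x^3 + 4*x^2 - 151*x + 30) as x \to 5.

1/132

Since x = 5 makes numerator and denominator zero, (x - 5) divides both.
Cancelling it gives (7 - x)/(5*x^2 + 29*x - 6); now plug in x = 5 to get 1/132.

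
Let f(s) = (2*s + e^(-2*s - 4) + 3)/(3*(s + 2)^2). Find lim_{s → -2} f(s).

2/3

Direct substitution gives 0/0.
Apply L'Hôpital: lim (2 - 2*e^(-2*s - 4))/(6*s + 12), still 0/0.
After 2 applications of L'Hôpital's rule the quotient is (4*e^(-2*s - 4))/(6); substituting s = -2 gives 2/3.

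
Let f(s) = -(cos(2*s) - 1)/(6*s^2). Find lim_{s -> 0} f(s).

Direct substitution gives 0/0.
Apply L'Hôpital: lim (-2*sin(2*s))/(-12*s), still 0/0.
After 2 applications of L'Hôpital's rule the quotient is (-4*cos(2*s))/(-12); substituting s = 0 gives 1/3.

1/3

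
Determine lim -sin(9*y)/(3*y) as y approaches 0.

-3

Substitution gives 0/0.
Write it as (9/(-3))·sin(9y)/(9y); since sin(u)/u → 1, the limit is -3.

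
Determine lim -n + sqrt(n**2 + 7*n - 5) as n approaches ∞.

7/2

An ∞ − ∞ form. Rationalising with the conjugate, the difference becomes (7n - 5) / (√(n^2 + 7*n - 5) + n).
For large n the denominator behaves like 2·n, so the quotient tends to 7/2 = 7/2.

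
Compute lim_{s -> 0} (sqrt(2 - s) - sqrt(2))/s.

-√(2)/4

Substitution gives 0/0. Multiply numerator and denominator by the conjugate √(2 - s) + √2.
The numerator becomes (2 - s) − 2 = -s, so the expression simplifies to -1/(√(2 - s) + √2).
Letting s → 0 gives -1/(2√2) = -√(2)/4.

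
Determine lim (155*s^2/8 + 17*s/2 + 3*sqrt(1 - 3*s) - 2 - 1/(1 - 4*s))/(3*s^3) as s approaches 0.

Substitution gives 0/0; apply L'Hôpital's rule 3 times.
After differentiating numerator and denominator 3 times the quotient is (-384/(4*s - 1)^4 - 243/(8*(1 - 3*s)^(5/2)))/(18); at s = 0 this is -1105/48.

-1105/48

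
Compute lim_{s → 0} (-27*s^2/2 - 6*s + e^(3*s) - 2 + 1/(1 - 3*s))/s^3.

63/2

Substitution gives 0/0; apply L'Hôpital's rule 3 times.
After differentiating numerator and denominator 3 times the quotient is (27*e^(3*s) + 162/(3*s - 1)^4)/(6); at s = 0 this is 63/2.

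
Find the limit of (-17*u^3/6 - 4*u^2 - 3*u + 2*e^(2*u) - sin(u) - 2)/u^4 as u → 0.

4/3

Substitution gives 0/0; apply L'Hôpital's rule 4 times.
After differentiating numerator and denominator 4 times the quotient is (32*e^(2*u) - sin(u))/(24); at u = 0 this is 4/3.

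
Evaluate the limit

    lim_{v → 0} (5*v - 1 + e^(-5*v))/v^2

Direct substitution gives 0/0.
Apply L'Hôpital: lim (5 - 5*e^(-5*v))/(2*v), still 0/0.
After 2 applications of L'Hôpital's rule the quotient is (25*e^(-5*v))/(2); substituting v = 0 gives 25/2.

25/2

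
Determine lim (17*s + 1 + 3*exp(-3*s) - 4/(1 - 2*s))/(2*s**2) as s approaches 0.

-5/4

Substitution gives 0/0 (the numerator vanishes to order 2).
Expand each term to order s^2: the coefficient of s^2 in -4·1/(1 - 2s) is -16 and in 3·e^(-3s) is 27/2.
Lower-order terms cancel with the polynomial part, so the numerator is (-5/2)·s^2 + o(s^2), and the limit is (-5/2)/(2) = -5/4.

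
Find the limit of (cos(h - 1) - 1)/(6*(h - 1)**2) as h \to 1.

Direct substitution gives 0/0.
Apply L'Hôpital: lim (-sin(h - 1))/(12*h - 12), still 0/0.
After 2 applications of L'Hôpital's rule the quotient is (-cos(h - 1))/(12); substituting h = 1 gives -1/12.

-1/12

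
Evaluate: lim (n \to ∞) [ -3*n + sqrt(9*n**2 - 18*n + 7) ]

-3

An ∞ − ∞ form. Rationalising with the conjugate, the difference becomes (-18n + 7) / (√(9*n^2 - 18*n + 7) + 3n).
For large n the denominator behaves like 2·3n, so the quotient tends to -18/6 = -3.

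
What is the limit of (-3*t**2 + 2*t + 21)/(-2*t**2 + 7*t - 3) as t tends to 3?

16/5

Direct substitution gives 0/0, so factor. Both numerator and denominator have (t - 3) as a factor.
After cancelling, the expression reduces to (-3*t - 7)/(1 - 2*t).
Substituting t = 3 gives 16/5.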